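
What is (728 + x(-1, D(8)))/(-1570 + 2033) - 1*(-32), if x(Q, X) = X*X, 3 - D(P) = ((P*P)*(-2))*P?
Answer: 1070273/463 ≈ 2311.6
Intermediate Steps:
D(P) = 3 + 2*P³ (D(P) = 3 - (P*P)*(-2)*P = 3 - P²*(-2)*P = 3 - (-2*P²)*P = 3 - (-2)*P³ = 3 + 2*P³)
x(Q, X) = X²
(728 + x(-1, D(8)))/(-1570 + 2033) - 1*(-32) = (728 + (3 + 2*8³)²)/(-1570 + 2033) - 1*(-32) = (728 + (3 + 2*512)²)/463 + 32 = (728 + (3 + 1024)²)*(1/463) + 32 = (728 + 1027²)*(1/463) + 32 = (728 + 1054729)*(1/463) + 32 = 1055457*(1/463) + 32 = 1055457/463 + 32 = 1070273/463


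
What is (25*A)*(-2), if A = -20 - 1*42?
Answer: 3100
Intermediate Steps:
A = -62 (A = -20 - 42 = -62)
(25*A)*(-2) = (25*(-62))*(-2) = -1550*(-2) = 3100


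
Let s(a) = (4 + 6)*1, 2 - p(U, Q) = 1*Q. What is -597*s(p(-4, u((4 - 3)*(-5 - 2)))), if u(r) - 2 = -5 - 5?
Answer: -5970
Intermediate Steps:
u(r) = -8 (u(r) = 2 + (-5 - 5) = 2 - 10 = -8)
p(U, Q) = 2 - Q
s(a) = 10 (s(a) = 10*1 = 10)
-597*s(p(-4, u((4 - 3)*(-5 - 2)))) = -597*10 = -5970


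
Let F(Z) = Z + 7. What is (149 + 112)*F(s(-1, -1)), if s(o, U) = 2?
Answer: 2349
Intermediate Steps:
F(Z) = 7 + Z
(149 + 112)*F(s(-1, -1)) = (149 + 112)*(7 + 2) = 261*9 = 2349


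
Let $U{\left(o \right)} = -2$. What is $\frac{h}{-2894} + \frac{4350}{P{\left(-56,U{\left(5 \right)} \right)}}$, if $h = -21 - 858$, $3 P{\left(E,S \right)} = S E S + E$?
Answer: $- \frac{1876029}{40516} \approx -46.303$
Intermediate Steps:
$P{\left(E,S \right)} = \frac{E}{3} + \frac{E S^{2}}{3}$ ($P{\left(E,S \right)} = \frac{S E S + E}{3} = \frac{E S S + E}{3} = \frac{E S^{2} + E}{3} = \frac{E + E S^{2}}{3} = \frac{E}{3} + \frac{E S^{2}}{3}$)
$h = -879$ ($h = -21 - 858 = -879$)
$\frac{h}{-2894} + \frac{4350}{P{\left(-56,U{\left(5 \right)} \right)}} = - \frac{879}{-2894} + \frac{4350}{\frac{1}{3} \left(-56\right) \left(1 + \left(-2\right)^{2}\right)} = \left(-879\right) \left(- \frac{1}{2894}\right) + \frac{4350}{\frac{1}{3} \left(-56\right) \left(1 + 4\right)} = \frac{879}{2894} + \frac{4350}{\frac{1}{3} \left(-56\right) 5} = \frac{879}{2894} + \frac{4350}{- \frac{280}{3}} = \frac{879}{2894} + 4350 \left(- \frac{3}{280}\right) = \frac{879}{2894} - \frac{1305}{28} = - \frac{1876029}{40516}$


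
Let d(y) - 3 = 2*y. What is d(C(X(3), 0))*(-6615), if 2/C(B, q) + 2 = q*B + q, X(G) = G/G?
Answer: -6615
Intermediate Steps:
X(G) = 1
C(B, q) = 2/(-2 + q + B*q) (C(B, q) = 2/(-2 + (q*B + q)) = 2/(-2 + (B*q + q)) = 2/(-2 + (q + B*q)) = 2/(-2 + q + B*q))
d(y) = 3 + 2*y
d(C(X(3), 0))*(-6615) = (3 + 2*(2/(-2 + 0 + 1*0)))*(-6615) = (3 + 2*(2/(-2 + 0 + 0)))*(-6615) = (3 + 2*(2/(-2)))*(-6615) = (3 + 2*(2*(-½)))*(-6615) = (3 + 2*(-1))*(-6615) = (3 - 2)*(-6615) = 1*(-6615) = -6615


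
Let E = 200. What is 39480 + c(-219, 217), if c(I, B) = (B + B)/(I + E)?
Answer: 749686/19 ≈ 39457.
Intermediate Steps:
c(I, B) = 2*B/(200 + I) (c(I, B) = (B + B)/(I + 200) = (2*B)/(200 + I) = 2*B/(200 + I))
39480 + c(-219, 217) = 39480 + 2*217/(200 - 219) = 39480 + 2*217/(-19) = 39480 + 2*217*(-1/19) = 39480 - 434/19 = 749686/19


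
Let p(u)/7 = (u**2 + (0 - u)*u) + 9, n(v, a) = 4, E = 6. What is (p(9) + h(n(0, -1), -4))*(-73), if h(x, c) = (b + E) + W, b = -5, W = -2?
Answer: -4526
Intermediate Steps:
p(u) = 63 (p(u) = 7*((u**2 + (0 - u)*u) + 9) = 7*((u**2 + (-u)*u) + 9) = 7*((u**2 - u**2) + 9) = 7*(0 + 9) = 7*9 = 63)
h(x, c) = -1 (h(x, c) = (-5 + 6) - 2 = 1 - 2 = -1)
(p(9) + h(n(0, -1), -4))*(-73) = (63 - 1)*(-73) = 62*(-73) = -4526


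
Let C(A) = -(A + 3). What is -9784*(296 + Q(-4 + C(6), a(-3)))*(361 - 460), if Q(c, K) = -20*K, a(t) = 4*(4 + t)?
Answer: 209221056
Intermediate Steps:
a(t) = 16 + 4*t
C(A) = -3 - A (C(A) = -(3 + A) = -3 - A)
-9784*(296 + Q(-4 + C(6), a(-3)))*(361 - 460) = -9784*(296 - 20*(16 + 4*(-3)))*(361 - 460) = -9784*(296 - 20*(16 - 12))*(-99) = -9784*(296 - 20*4)*(-99) = -9784*(296 - 80)*(-99) = -2113344*(-99) = -9784*(-21384) = 209221056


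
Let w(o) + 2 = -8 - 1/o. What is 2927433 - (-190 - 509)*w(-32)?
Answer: 93454875/32 ≈ 2.9205e+6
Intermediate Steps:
w(o) = -10 - 1/o (w(o) = -2 + (-8 - 1/o) = -10 - 1/o)
2927433 - (-190 - 509)*w(-32) = 2927433 - (-190 - 509)*(-10 - 1/(-32)) = 2927433 - (-699)*(-10 - 1*(-1/32)) = 2927433 - (-699)*(-10 + 1/32) = 2927433 - (-699)*(-319)/32 = 2927433 - 1*222981/32 = 2927433 - 222981/32 = 93454875/32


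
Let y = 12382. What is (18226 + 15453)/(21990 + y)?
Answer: 33679/34372 ≈ 0.97984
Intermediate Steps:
(18226 + 15453)/(21990 + y) = (18226 + 15453)/(21990 + 12382) = 33679/34372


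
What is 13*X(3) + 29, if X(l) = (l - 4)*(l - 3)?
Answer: 29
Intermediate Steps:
X(l) = (-4 + l)*(-3 + l)
13*X(3) + 29 = 13*(12 + 3**2 - 7*3) + 29 = 13*(12 + 9 - 21) + 29 = 13*0 + 29 = 0 + 29 = 29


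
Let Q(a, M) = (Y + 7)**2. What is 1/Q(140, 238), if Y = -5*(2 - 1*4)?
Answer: 1/289 ≈ 0.0034602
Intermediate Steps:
Y = 10 (Y = -5*(2 - 4) = -5*(-2) = 10)
Q(a, M) = 289 (Q(a, M) = (10 + 7)**2 = 17**2 = 289)
1/Q(140, 238) = 1/289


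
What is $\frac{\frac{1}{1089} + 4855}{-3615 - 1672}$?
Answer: $- \frac{5287096}{5757543} \approx -0.91829$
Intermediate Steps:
$\frac{\frac{1}{1089} + 4855}{-3615 - 1672} = \frac{\frac{1}{1089} + 4855}{-5287} = \frac{5287096}{1089} \left(- \frac{1}{5287}\right) = - \frac{5287096}{5757543}$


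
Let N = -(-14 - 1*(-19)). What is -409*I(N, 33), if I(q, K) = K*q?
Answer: 67485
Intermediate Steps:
N = -5 (N = -(-14 + 19) = -1*5 = -5)
-409*I(N, 33) = -13497*(-5) = -409*(-165) = 67485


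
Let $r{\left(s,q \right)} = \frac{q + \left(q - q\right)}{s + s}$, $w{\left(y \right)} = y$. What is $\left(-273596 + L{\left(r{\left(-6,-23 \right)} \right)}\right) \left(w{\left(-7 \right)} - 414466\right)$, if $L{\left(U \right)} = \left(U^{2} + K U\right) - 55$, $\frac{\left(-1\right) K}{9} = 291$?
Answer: $\frac{16631996997907}{144} \approx 1.155 \cdot 10^{11}$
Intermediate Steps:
$K = -2619$ ($K = \left(-9\right) 291 = -2619$)
$r{\left(s,q \right)} = \frac{q}{2 s}$ ($r{\left(s,q \right)} = \frac{q + 0}{2 s} = q \frac{1}{2 s} = \frac{q}{2 s}$)
$L{\left(U \right)} = -55 + U^{2} - 2619 U$ ($L{\left(U \right)} = \left(U^{2} - 2619 U\right) - 55 = -55 + U^{2} - 2619 U$)
$\left(-273596 + L{\left(r{\left(-6,-23 \right)} \right)}\right) \left(w{\left(-7 \right)} - 414466\right) = \left(-273596 - \left(55 - \frac{529}{144} + 2619 \cdot \frac{1}{2} \left(-23\right) \frac{1}{-6}\right)\right) \left(-7 - 414466\right) = \left(-273596 - \left(55 - \frac{529}{144} + 2619 \cdot \frac{1}{2} \left(-23\right) \left(- \frac{1}{6}\right)\right)\right) \left(-414473\right) = \left(-273596 - \left(\frac{20299}{4} - \frac{529}{144}\right)\right) \left(-414473\right) = \left(-273596 - \frac{730235}{144}\right) \left(-414473\right) = \left(- \frac{40128059}{144}\right) \left(-414473\right) = \frac{16631996997907}{144}$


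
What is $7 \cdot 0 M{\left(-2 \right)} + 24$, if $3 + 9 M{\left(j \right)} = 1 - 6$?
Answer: $24$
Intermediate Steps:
$M{\left(j \right)} = - \frac{8}{9}$ ($M{\left(j \right)} = - \frac{1}{3} + \frac{1 - 6}{9} = - \frac{1}{3} + \frac{1}{9} \left(-5\right) = - \frac{1}{3} - \frac{5}{9} = - \frac{8}{9}$)
$7 \cdot 0 M{\left(-2 \right)} + 24 = 7 \cdot 0 \left(- \frac{8}{9}\right) + 24 = 0 \left(- \frac{8}{9}\right) + 24 = 0 + 24 = 24$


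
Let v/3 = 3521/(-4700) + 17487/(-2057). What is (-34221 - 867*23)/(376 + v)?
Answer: -523632799800/3366835609 ≈ -155.53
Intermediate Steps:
v = -268294791/9667900 (v = 3*(3521/(-4700) + 17487/(-2057)) = 3*(3521*(-1/4700) + 17487*(-1/2057)) = 3*(-3521/4700 - 17487/2057) = 3*(-89431597/9667900) = -268294791/9667900 ≈ -27.751)
(-34221 - 867*23)/(376 + v) = (-34221 - 867*23)/(376 - 268294791/9667900) = (-34221 - 19941)/(3366835609/9667900) = -54162*9667900/3366835609 = -523632799800/3366835609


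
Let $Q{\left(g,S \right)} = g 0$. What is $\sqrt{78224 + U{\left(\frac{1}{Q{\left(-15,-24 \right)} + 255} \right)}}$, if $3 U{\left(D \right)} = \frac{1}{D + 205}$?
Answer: $\frac{\sqrt{53442250232721}}{26138} \approx 279.69$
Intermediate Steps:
$Q{\left(g,S \right)} = 0$
$U{\left(D \right)} = \frac{1}{3 \left(205 + D\right)}$ ($U{\left(D \right)} = \frac{1}{3 \left(D + 205\right)} = \frac{1}{3 \left(205 + D\right)}$)
$\sqrt{78224 + U{\left(\frac{1}{Q{\left(-15,-24 \right)} + 255} \right)}} = \sqrt{78224 + \frac{1}{3 \left(205 + \frac{1}{0 + 255}\right)}} = \sqrt{78224 + \frac{1}{3 \left(205 + \frac{1}{255}\right)}} = \sqrt{78224 + \frac{1}{3 \cdot \frac{52276}{255}}} = \sqrt{78224 + \frac{1}{3} \cdot \frac{255}{52276}} = \sqrt{78224 + \frac{85}{52276}} = \sqrt{\frac{4089237909}{52276}} = \frac{\sqrt{53442250232721}}{26138}$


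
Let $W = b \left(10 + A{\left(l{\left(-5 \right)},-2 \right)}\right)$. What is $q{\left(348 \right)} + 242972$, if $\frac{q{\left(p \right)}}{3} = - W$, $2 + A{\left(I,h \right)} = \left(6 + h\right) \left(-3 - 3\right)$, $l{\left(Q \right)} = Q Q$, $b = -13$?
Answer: $242348$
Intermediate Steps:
$l{\left(Q \right)} = Q^{2}$
$A{\left(I,h \right)} = -38 - 6 h$ ($A{\left(I,h \right)} = -2 + \left(6 + h\right) \left(-3 - 3\right) = -2 + \left(6 + h\right) \left(-6\right) = -2 - \left(36 + 6 h\right) = -38 - 6 h$)
$W = 208$ ($W = - 13 \left(10 - 26\right) = \left(-13\right) \left(-16\right) = 208$)
$q{\left(p \right)} = -624$ ($q{\left(p \right)} = 3 \left(\left(-1\right) 208\right) = 3 \left(-208\right) = -624$)
$q{\left(348 \right)} + 242972 = -624 + 242972 = 242348$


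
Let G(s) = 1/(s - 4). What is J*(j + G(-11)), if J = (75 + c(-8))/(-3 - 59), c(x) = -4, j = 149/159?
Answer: -24566/24645 ≈ -0.99679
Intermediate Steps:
j = 149/159 (j = 149*(1/159) = 149/159 ≈ 0.93711)
G(s) = 1/(-4 + s)
J = -71/62 (J = (75 - 4)/(-3 - 59) = 71/(-62) = 71*(-1/62) = -71/62 ≈ -1.1452)
J*(j + G(-11)) = -71*(149/159 + 1/(-4 - 11))/62 = -71*(149/159 + 1/(-15))/62 = -71*(149/159 - 1/15)/62 = -71/62*692/795 = -24566/24645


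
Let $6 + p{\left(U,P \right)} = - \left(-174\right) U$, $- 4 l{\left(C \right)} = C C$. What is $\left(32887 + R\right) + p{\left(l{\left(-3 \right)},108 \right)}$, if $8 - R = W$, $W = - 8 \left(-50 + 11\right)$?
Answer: $\frac{64371}{2} \approx 32186.0$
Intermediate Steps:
$l{\left(C \right)} = - \frac{C^{2}}{4}$ ($l{\left(C \right)} = - \frac{C C}{4} = - \frac{C^{2}}{4}$)
$W = 312$ ($W = \left(-8\right) \left(-39\right) = 312$)
$R = -304$ ($R = 8 - 312 = -304$)
$p{\left(U,P \right)} = -6 + 174 U$ ($p{\left(U,P \right)} = -6 - - 174 U = -6 + 174 U$)
$\left(32887 + R\right) + p{\left(l{\left(-3 \right)},108 \right)} = \left(32887 - 304\right) + \left(-6 + 174 \left(- \frac{\left(-3\right)^{2}}{4}\right)\right) = 32583 + \left(-6 + 174 \left(\left(- \frac{1}{4}\right) 9\right)\right) = 32583 + \left(-6 + 174 \left(- \frac{9}{4}\right)\right) = 32583 - \frac{795}{2} = \frac{64371}{2}$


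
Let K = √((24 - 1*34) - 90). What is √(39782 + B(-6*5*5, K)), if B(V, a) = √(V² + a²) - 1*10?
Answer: 2*√(9943 + 10*√14) ≈ 199.80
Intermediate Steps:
K = 10*I (K = √((24 - 34) - 90) = √(-10 - 90) = √(-100) = 10*I ≈ 10.0*I)
B(V, a) = -10 + √(V² + a²) (B(V, a) = √(V² + a²) - 10 = -10 + √(V² + a²))
√(39782 + B(-6*5*5, K)) = √(39782 + (-10 + √((-6*5*5)² + (10*I)²))) = √(39782 + (-10 + √((-30*5)² - 100))) = √(39782 + (-10 + √((-150)² - 100))) = √(39782 + (-10 + √(22500 - 100))) = √(39782 + (-10 + √22400)) = √(39782 + (-10 + 40*√14)) = √(39772 + 40*√14)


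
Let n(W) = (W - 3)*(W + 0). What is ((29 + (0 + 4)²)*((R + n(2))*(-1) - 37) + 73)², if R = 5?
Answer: 2982529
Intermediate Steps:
n(W) = W*(-3 + W) (n(W) = (-3 + W)*W = W*(-3 + W))
((29 + (0 + 4)²)*((R + n(2))*(-1) - 37) + 73)² = ((29 + (0 + 4)²)*((5 + 2*(-3 + 2))*(-1) - 37) + 73)² = ((29 + 4²)*((5 + 2*(-1))*(-1) - 37) + 73)² = ((29 + 16)*((5 - 2)*(-1) - 37) + 73)² = (45*(3*(-1) - 37) + 73)² = (45*(-3 - 37) + 73)² = (45*(-40) + 73)² = (-1800 + 73)² = (-1727)² = 2982529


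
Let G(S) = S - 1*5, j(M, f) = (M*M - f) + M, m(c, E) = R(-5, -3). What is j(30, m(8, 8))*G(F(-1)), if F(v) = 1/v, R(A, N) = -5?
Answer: -5610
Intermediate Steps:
m(c, E) = -5
j(M, f) = M + M² - f (j(M, f) = (M² - f) + M = M + M² - f)
G(S) = -5 + S (G(S) = S - 5 = -5 + S)
j(30, m(8, 8))*G(F(-1)) = (30 + 30² - 1*(-5))*(-5 + 1/(-1)) = (30 + 900 + 5)*(-5 - 1) = 935*(-6) = -5610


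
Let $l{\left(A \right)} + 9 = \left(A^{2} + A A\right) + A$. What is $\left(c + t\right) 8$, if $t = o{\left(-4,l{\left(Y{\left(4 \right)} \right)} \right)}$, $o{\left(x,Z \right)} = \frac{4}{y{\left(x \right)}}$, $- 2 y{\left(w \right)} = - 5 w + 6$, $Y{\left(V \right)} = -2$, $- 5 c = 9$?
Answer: $- \frac{1096}{65} \approx -16.862$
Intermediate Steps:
$c = - \frac{9}{5}$ ($c = \left(- \frac{1}{5}\right) 9 = - \frac{9}{5} \approx -1.8$)
$l{\left(A \right)} = -9 + A + 2 A^{2}$ ($l{\left(A \right)} = -9 + \left(\left(A^{2} + A A\right) + A\right) = -9 + \left(\left(A^{2} + A^{2}\right) + A\right) = -9 + \left(2 A^{2} + A\right) = -9 + \left(A + 2 A^{2}\right) = -9 + A + 2 A^{2}$)
$y{\left(w \right)} = -3 + \frac{5 w}{2}$ ($y{\left(w \right)} = - \frac{- 5 w + 6}{2} = - \frac{6 - 5 w}{2} = -3 + \frac{5 w}{2}$)
$o{\left(x,Z \right)} = \frac{4}{-3 + \frac{5 x}{2}}$
$t = - \frac{4}{13}$ ($t = \frac{8}{-6 + 5 \left(-4\right)} = \frac{8}{-6 - 20} = \frac{8}{-26} = 8 \left(- \frac{1}{26}\right) = - \frac{4}{13} \approx -0.30769$)
$\left(c + t\right) 8 = \left(- \frac{9}{5} - \frac{4}{13}\right) 8 = \left(- \frac{137}{65}\right) 8 = - \frac{1096}{65}$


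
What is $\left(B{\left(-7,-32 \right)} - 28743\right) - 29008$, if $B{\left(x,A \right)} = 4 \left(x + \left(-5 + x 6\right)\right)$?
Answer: $-57967$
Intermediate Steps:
$B{\left(x,A \right)} = -20 + 28 x$ ($B{\left(x,A \right)} = 4 \left(x + \left(-5 + 6 x\right)\right) = 4 \left(-5 + 7 x\right) = -20 + 28 x$)
$\left(B{\left(-7,-32 \right)} - 28743\right) - 29008 = \left(\left(-20 + 28 \left(-7\right)\right) - 28743\right) - 29008 = \left(\left(-20 - 196\right) - 28743\right) - 29008 = \left(-216 - 28743\right) - 29008 = -28959 - 29008 = -57967$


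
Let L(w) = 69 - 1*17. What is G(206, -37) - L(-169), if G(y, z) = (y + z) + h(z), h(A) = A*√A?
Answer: 117 - 37*I*√37 ≈ 117.0 - 225.06*I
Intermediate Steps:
L(w) = 52 (L(w) = 69 - 17 = 52)
h(A) = A^(3/2)
G(y, z) = y + z + z^(3/2) (G(y, z) = (y + z) + z^(3/2) = y + z + z^(3/2))
G(206, -37) - L(-169) = (206 - 37 + (-37)^(3/2)) - 1*52 = (206 - 37 - 37*I*√37) - 52 = (169 - 37*I*√37) - 52 = 117 - 37*I*√37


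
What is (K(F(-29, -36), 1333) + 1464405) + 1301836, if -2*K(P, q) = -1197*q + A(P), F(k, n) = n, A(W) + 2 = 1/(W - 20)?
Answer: 399172761/112 ≈ 3.5640e+6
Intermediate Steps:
A(W) = -2 + 1/(-20 + W) (A(W) = -2 + 1/(W - 20) = -2 + 1/(-20 + W))
K(P, q) = 1197*q/2 - (41 - 2*P)/(2*(-20 + P)) (K(P, q) = -(-1197*q + (41 - 2*P)/(-20 + P))/2 = 1197*q/2 - (41 - 2*P)/(2*(-20 + P)))
(K(F(-29, -36), 1333) + 1464405) + 1301836 = ((-41 + 2*(-36) + 1197*1333*(-20 - 36))/(2*(-20 - 36)) + 1464405) + 1301836 = ((½)*(-41 - 72 + 1197*1333*(-56))/(-56) + 1464405) + 1301836 = ((½)*(-1/56)*(-41 - 72 - 89353656) + 1464405) + 1301836 = ((½)*(-1/56)*(-89353769) + 1464405) + 1301836 = (89353769/112 + 1464405) + 1301836 = 253367129/112 + 1301836 = 399172761/112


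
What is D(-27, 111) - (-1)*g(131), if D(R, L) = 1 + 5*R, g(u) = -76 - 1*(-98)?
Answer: -112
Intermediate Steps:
g(u) = 22 (g(u) = -76 + 98 = 22)
D(-27, 111) - (-1)*g(131) = (1 + 5*(-27)) - (-1)*22 = (1 - 135) - 1*(-22) = -134 + 22 = -112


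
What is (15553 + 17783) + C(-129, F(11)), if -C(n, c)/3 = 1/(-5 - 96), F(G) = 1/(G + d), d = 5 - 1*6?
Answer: 3366939/101 ≈ 33336.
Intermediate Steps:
d = -1 (d = 5 - 6 = -1)
F(G) = 1/(-1 + G) (F(G) = 1/(G - 1) = 1/(-1 + G))
C(n, c) = 3/101 (C(n, c) = -3/(-5 - 96) = -3/(-101) = -3*(-1/101) = 3/101)
(15553 + 17783) + C(-129, F(11)) = (15553 + 17783) + 3/101 = 33336 + 3/101 = 3366939/101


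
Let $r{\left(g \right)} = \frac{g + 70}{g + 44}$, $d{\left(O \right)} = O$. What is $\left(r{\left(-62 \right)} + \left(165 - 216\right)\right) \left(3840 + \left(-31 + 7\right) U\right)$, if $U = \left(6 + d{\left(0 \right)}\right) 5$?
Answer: $- \frac{481520}{3} \approx -1.6051 \cdot 10^{5}$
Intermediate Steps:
$U = 30$ ($U = \left(6 + 0\right) 5 = 6 \cdot 5 = 30$)
$r{\left(g \right)} = \frac{70 + g}{44 + g}$
$\left(r{\left(-62 \right)} + \left(165 - 216\right)\right) \left(3840 + \left(-31 + 7\right) U\right) = \left(\frac{70 - 62}{44 - 62} + \left(165 - 216\right)\right) \left(3840 + \left(-31 + 7\right) 30\right) = \left(\frac{1}{-18} \cdot 8 - 51\right) \left(3840 - 720\right) = \left(\left(- \frac{1}{18}\right) 8 - 51\right) \left(3840 - 720\right) = \left(- \frac{4}{9} - 51\right) 3120 = \left(- \frac{463}{9}\right) 3120 = - \frac{481520}{3}$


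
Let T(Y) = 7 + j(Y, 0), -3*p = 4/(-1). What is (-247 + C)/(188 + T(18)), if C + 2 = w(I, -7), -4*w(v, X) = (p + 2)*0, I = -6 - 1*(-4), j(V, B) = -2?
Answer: -249/193 ≈ -1.2902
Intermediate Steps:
p = 4/3 (p = -4/(3*(-1)) = -4*(-1)/3 = -⅓*(-4) = 4/3 ≈ 1.3333)
T(Y) = 5 (T(Y) = 7 - 2 = 5)
I = -2 (I = -6 + 4 = -2)
w(v, X) = 0 (w(v, X) = -(4/3 + 2)*0/4 = -5*0/6 = -¼*0 = 0)
C = -2 (C = -2 + 0 = -2)
(-247 + C)/(188 + T(18)) = (-247 - 2)/(188 + 5) = -249/193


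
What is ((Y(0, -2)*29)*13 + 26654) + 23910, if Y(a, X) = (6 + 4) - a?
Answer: 54334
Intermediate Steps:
Y(a, X) = 10 - a
((Y(0, -2)*29)*13 + 26654) + 23910 = (((10 - 1*0)*29)*13 + 26654) + 23910 = (((10 + 0)*29)*13 + 26654) + 23910 = ((10*29)*13 + 26654) + 23910 = (290*13 + 26654) + 23910 = (3770 + 26654) + 23910 = 30424 + 23910 = 54334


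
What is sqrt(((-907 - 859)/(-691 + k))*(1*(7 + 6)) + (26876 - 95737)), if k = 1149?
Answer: 2*I*sqrt(903442098)/229 ≈ 262.51*I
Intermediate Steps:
sqrt(((-907 - 859)/(-691 + k))*(1*(7 + 6)) + (26876 - 95737)) = sqrt(((-907 - 859)/(-691 + 1149))*(1*(7 + 6)) + (26876 - 95737)) = sqrt((-1766/458)*(1*13) - 68861) = sqrt(-1766*1/458*13 - 68861) = sqrt(-883/229*13 - 68861) = sqrt(-11479/229 - 68861) = sqrt(-15780648/229) = 2*I*sqrt(903442098)/229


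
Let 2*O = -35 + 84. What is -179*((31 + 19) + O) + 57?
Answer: -26557/2 ≈ -13279.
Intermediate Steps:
O = 49/2 (O = (-35 + 84)/2 = (½)*49 = 49/2 ≈ 24.500)
-179*((31 + 19) + O) + 57 = -179*((31 + 19) + 49/2) + 57 = -179*(50 + 49/2) + 57 = -179*149/2 + 57 = -26671/2 + 57 = -26557/2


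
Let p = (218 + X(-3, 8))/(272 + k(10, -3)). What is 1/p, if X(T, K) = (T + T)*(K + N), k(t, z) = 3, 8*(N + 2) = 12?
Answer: 275/173 ≈ 1.5896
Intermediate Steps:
N = -½ (N = -2 + (⅛)*12 = -2 + 3/2 = -½ ≈ -0.50000)
X(T, K) = 2*T*(-½ + K) (X(T, K) = (T + T)*(K - ½) = (2*T)*(-½ + K) = 2*T*(-½ + K))
p = 173/275 (p = (218 - 3*(-1 + 2*8))/(272 + 3) = (218 - 3*(-1 + 16))/275 = (218 - 3*15)*(1/275) = (218 - 45)*(1/275) = 173*(1/275) = 173/275 ≈ 0.62909)
1/p = 1/(173/275) = 275/173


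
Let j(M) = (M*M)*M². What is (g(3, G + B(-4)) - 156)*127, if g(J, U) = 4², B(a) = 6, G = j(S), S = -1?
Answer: -17780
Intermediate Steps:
j(M) = M⁴ (j(M) = M²*M² = M⁴)
G = 1 (G = (-1)⁴ = 1)
g(J, U) = 16
(g(3, G + B(-4)) - 156)*127 = (16 - 156)*127 = -140*127 = -17780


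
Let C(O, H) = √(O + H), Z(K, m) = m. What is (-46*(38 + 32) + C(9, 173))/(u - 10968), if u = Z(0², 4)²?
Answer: 805/2738 - √182/10952 ≈ 0.29278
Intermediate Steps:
C(O, H) = √(H + O)
u = 16 (u = 4² = 16)
(-46*(38 + 32) + C(9, 173))/(u - 10968) = (-46*(38 + 32) + √(173 + 9))/(16 - 10968) = (-46*70 + √182)/(-10952) = (-3220 + √182)*(-1/10952) = 805/2738 - √182/10952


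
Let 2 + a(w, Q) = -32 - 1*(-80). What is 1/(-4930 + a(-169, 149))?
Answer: -1/4884 ≈ -0.00020475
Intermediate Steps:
a(w, Q) = 46 (a(w, Q) = -2 + (-32 - 1*(-80)) = -2 + (-32 + 80) = -2 + 48 = 46)
1/(-4930 + a(-169, 149)) = 1/(-4930 + 46) = 1/(-4884) = -1/4884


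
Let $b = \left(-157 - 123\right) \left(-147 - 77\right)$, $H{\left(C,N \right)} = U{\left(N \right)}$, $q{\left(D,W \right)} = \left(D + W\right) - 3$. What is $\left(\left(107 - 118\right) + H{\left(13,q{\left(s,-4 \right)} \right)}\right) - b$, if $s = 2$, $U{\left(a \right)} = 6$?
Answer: $-62725$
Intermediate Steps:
$q{\left(D,W \right)} = -3 + D + W$
$H{\left(C,N \right)} = 6$
$b = 62720$ ($b = \left(-280\right) \left(-224\right) = 62720$)
$\left(\left(107 - 118\right) + H{\left(13,q{\left(s,-4 \right)} \right)}\right) - b = \left(\left(107 - 118\right) + 6\right) - 62720 = \left(-11 + 6\right) - 62720 = -5 - 62720 = -62725$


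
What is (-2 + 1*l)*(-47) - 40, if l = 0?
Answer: 54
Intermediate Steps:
(-2 + 1*l)*(-47) - 40 = (-2 + 1*0)*(-47) - 40 = (-2 + 0)*(-47) - 40 = -2*(-47) - 40 = 94 - 40 = 54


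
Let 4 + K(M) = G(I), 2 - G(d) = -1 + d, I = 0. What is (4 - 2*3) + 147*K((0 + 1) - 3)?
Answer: -149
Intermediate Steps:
G(d) = 3 - d (G(d) = 2 - (-1 + d) = 2 + (1 - d) = 3 - d)
K(M) = -1 (K(M) = -4 + (3 - 1*0) = -4 + (3 + 0) = -4 + 3 = -1)
(4 - 2*3) + 147*K((0 + 1) - 3) = (4 - 2*3) + 147*(-1) = (4 - 6) - 147 = -2 - 147 = -149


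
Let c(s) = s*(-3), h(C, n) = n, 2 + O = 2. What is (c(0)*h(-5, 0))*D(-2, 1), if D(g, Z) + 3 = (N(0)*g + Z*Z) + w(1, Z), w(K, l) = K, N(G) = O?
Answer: 0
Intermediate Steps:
O = 0 (O = -2 + 2 = 0)
N(G) = 0
D(g, Z) = -2 + Z² (D(g, Z) = -3 + ((0*g + Z*Z) + 1) = -3 + ((0 + Z²) + 1) = -3 + (Z² + 1) = -3 + (1 + Z²) = -2 + Z²)
c(s) = -3*s
(c(0)*h(-5, 0))*D(-2, 1) = (-3*0*0)*(-2 + 1²) = (0*0)*(-2 + 1) = 0*(-1) = 0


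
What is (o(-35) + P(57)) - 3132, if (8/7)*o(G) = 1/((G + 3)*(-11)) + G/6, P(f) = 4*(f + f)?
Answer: -22649947/8448 ≈ -2681.1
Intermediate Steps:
P(f) = 8*f (P(f) = 4*(2*f) = 8*f)
o(G) = -7/(88*(3 + G)) + 7*G/48 (o(G) = 7*(1/((G + 3)*(-11)) + G/6)/8 = 7*(-1/11/(3 + G) + G*(⅙))/8 = 7*(-1/(11*(3 + G)) + G/6)/8 = -7/(88*(3 + G)) + 7*G/48)
(o(-35) + P(57)) - 3132 = (7*(-6 + 11*(-35)² + 33*(-35))/(528*(3 - 35)) + 8*57) - 3132 = ((7/528)*(-6 + 11*1225 - 1155)/(-32) + 456) - 3132 = ((7/528)*(-1/32)*(-6 + 13475 - 1155) + 456) - 3132 = ((7/528)*(-1/32)*12314 + 456) - 3132 = (-43099/8448 + 456) - 3132 = 3809189/8448 - 3132 = -22649947/8448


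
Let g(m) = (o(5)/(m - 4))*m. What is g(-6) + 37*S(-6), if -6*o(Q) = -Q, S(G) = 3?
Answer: 223/2 ≈ 111.50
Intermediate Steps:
o(Q) = Q/6 (o(Q) = -(-1)*Q/6 = Q/6)
g(m) = 5*m/(6*(-4 + m)) (g(m) = (((1/6)*5)/(m - 4))*m = ((5/6)/(-4 + m))*m = (5/(6*(-4 + m)))*m = 5*m/(6*(-4 + m)))
g(-6) + 37*S(-6) = (5/6)*(-6)/(-4 - 6) + 37*3 = (5/6)*(-6)/(-10) + 111 = (5/6)*(-6)*(-1/10) + 111 = 1/2 + 111 = 223/2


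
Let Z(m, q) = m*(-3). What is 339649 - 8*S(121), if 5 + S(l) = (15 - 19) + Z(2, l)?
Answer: 339769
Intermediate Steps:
Z(m, q) = -3*m
S(l) = -15 (S(l) = -5 + ((15 - 19) - 3*2) = -5 + (-4 - 6) = -5 - 10 = -15)
339649 - 8*S(121) = 339649 - 8*(-15) = 339649 - 1*(-120) = 339649 + 120 = 339769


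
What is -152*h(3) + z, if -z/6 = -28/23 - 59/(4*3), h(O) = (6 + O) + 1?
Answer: -68227/46 ≈ -1483.2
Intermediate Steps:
h(O) = 7 + O
z = 1693/46 (z = -6*(-28/23 - 59/(4*3)) = -6*(-28*1/23 - 59/12) = -6*(-28/23 - 59*1/12) = -6*(-28/23 - 59/12) = -6*(-1693/276) = 1693/46 ≈ 36.804)
-152*h(3) + z = -152*(7 + 3) + 1693/46 = -152*10 + 1693/46 = -1520 + 1693/46 = -68227/46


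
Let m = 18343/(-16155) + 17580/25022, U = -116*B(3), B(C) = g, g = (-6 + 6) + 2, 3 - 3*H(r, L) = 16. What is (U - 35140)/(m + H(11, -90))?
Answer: 3574609515630/481659689 ≈ 7421.4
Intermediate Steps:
H(r, L) = -13/3 (H(r, L) = 1 - ⅓*16 = 1 - 16/3 = -13/3)
g = 2 (g = 0 + 2 = 2)
B(C) = 2
U = -232 (U = -116*2 = -232)
m = -87486823/202115205 (m = 18343*(-1/16155) + 17580*(1/25022) = -18343/16155 + 8790/12511 = -87486823/202115205 ≈ -0.43286)
(U - 35140)/(m + H(11, -90)) = (-232 - 35140)/(-87486823/202115205 - 13/3) = -35372/(-963319378/202115205) = -35372*(-202115205/963319378) = 3574609515630/481659689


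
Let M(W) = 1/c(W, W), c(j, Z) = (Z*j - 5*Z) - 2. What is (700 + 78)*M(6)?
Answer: 389/2 ≈ 194.50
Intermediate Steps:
c(j, Z) = -2 - 5*Z + Z*j (c(j, Z) = (-5*Z + Z*j) - 2 = -2 - 5*Z + Z*j)
M(W) = 1/(-2 + W**2 - 5*W) (M(W) = 1/(-2 - 5*W + W*W) = 1/(-2 - 5*W + W**2) = 1/(-2 + W**2 - 5*W))
(700 + 78)*M(6) = (700 + 78)/(-2 + 6**2 - 5*6) = 778/(-2 + 36 - 30) = 778/4 = 778*(1/4) = 389/2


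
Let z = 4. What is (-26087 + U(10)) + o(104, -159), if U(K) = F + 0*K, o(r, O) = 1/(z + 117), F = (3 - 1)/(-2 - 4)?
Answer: -9469699/363 ≈ -26087.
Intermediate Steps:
F = -⅓ (F = 2/(-6) = 2*(-⅙) = -⅓ ≈ -0.33333)
o(r, O) = 1/121 (o(r, O) = 1/(4 + 117) = 1/121)
U(K) = -⅓ (U(K) = -⅓ + 0*K = -⅓ + 0 = -⅓)
(-26087 + U(10)) + o(104, -159) = (-26087 - ⅓) + 1/121 = -78262/3 + 1/121 = -9469699/363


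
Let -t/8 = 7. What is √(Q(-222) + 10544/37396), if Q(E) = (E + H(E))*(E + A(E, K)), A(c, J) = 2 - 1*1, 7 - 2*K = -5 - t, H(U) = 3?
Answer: √4230281208563/9349 ≈ 220.00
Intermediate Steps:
t = -56 (t = -8*7 = -56)
K = -22 (K = 7/2 - (-5 - 1*(-56))/2 = 7/2 - (-5 + 56)/2 = 7/2 - ½*51 = 7/2 - 51/2 = -22)
A(c, J) = 1 (A(c, J) = 2 - 1 = 1)
Q(E) = (1 + E)*(3 + E) (Q(E) = (E + 3)*(E + 1) = (3 + E)*(1 + E) = (1 + E)*(3 + E))
√(Q(-222) + 10544/37396) = √((3 + (-222)² + 4*(-222)) + 10544/37396) = √((3 + 49284 - 888) + 10544*(1/37396)) = √(48399 + 2636/9349) = √(452484887/9349) = √4230281208563/9349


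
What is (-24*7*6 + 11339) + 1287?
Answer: 11618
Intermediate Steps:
(-24*7*6 + 11339) + 1287 = (-168*6 + 11339) + 1287 = (-1008 + 11339) + 1287 = 10331 + 1287 = 11618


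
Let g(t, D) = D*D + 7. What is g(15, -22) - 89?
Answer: 402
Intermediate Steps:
g(t, D) = 7 + D**2 (g(t, D) = D**2 + 7 = 7 + D**2)
g(15, -22) - 89 = (7 + (-22)**2) - 89 = (7 + 484) - 89 = 491 - 89 = 402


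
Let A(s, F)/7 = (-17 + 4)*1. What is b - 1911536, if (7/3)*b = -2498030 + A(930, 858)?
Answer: -20875115/7 ≈ -2.9822e+6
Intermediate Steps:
A(s, F) = -91 (A(s, F) = 7*((-17 + 4)*1) = 7*(-13*1) = 7*(-13) = -91)
b = -7494363/7 (b = 3*(-2498030 - 91)/7 = (3/7)*(-2498121) = -7494363/7 ≈ -1.0706e+6)
b - 1911536 = -7494363/7 - 1911536 = -20875115/7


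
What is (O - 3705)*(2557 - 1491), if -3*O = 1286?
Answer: -13219466/3 ≈ -4.4065e+6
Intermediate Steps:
O = -1286/3 (O = -⅓*1286 = -1286/3 ≈ -428.67)
(O - 3705)*(2557 - 1491) = (-1286/3 - 3705)*(2557 - 1491) = -12401/3*1066 = -13219466/3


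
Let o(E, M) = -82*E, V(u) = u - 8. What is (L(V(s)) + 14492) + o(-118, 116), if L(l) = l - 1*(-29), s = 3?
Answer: 24192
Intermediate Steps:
V(u) = -8 + u
L(l) = 29 + l (L(l) = l + 29 = 29 + l)
(L(V(s)) + 14492) + o(-118, 116) = ((29 + (-8 + 3)) + 14492) - 82*(-118) = ((29 - 5) + 14492) + 9676 = (24 + 14492) + 9676 = 14516 + 9676 = 24192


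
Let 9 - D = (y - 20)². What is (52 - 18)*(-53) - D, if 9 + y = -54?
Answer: 5078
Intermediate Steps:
y = -63 (y = -9 - 54 = -63)
D = -6880 (D = 9 - (-63 - 20)² = 9 - 1*(-83)² = 9 - 1*6889 = 9 - 6889 = -6880)
(52 - 18)*(-53) - D = (52 - 18)*(-53) - 1*(-6880) = 34*(-53) + 6880 = -1802 + 6880 = 5078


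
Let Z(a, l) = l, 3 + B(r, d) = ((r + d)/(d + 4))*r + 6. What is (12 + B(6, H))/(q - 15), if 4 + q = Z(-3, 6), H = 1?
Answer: -9/5 ≈ -1.8000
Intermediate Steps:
B(r, d) = 3 + r*(d + r)/(4 + d) (B(r, d) = -3 + (((r + d)/(d + 4))*r + 6) = -3 + (((d + r)/(4 + d))*r + 6) = -3 + (r*(d + r)/(4 + d) + 6) = -3 + (6 + r*(d + r)/(4 + d)) = 3 + r*(d + r)/(4 + d))
q = 2 (q = -4 + 6 = 2)
(12 + B(6, H))/(q - 15) = (12 + (12 + 6² + 3*1 + 1*6)/(4 + 1))/(2 - 15) = (12 + (12 + 36 + 3 + 6)/5)/(-13) = (12 + (⅕)*57)*(-1/13) = (12 + 57/5)*(-1/13) = (117/5)*(-1/13) = -9/5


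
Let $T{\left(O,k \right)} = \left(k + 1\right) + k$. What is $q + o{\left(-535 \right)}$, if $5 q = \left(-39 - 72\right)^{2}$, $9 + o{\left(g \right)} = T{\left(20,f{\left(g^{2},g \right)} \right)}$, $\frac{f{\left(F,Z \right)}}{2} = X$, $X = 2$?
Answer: $\frac{12321}{5} \approx 2464.2$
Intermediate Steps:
$f{\left(F,Z \right)} = 4$ ($f{\left(F,Z \right)} = 2 \cdot 2 = 4$)
$T{\left(O,k \right)} = 1 + 2 k$ ($T{\left(O,k \right)} = \left(1 + k\right) + k = 1 + 2 k$)
$o{\left(g \right)} = 0$ ($o{\left(g \right)} = -9 + \left(1 + 2 \cdot 4\right) = -9 + \left(1 + 8\right) = -9 + 9 = 0$)
$q = \frac{12321}{5}$ ($q = \frac{\left(-39 - 72\right)^{2}}{5} = \frac{\left(-111\right)^{2}}{5} = \frac{1}{5} \cdot 12321 = \frac{12321}{5} \approx 2464.2$)
$q + o{\left(-535 \right)} = \frac{12321}{5} + 0 = \frac{12321}{5}$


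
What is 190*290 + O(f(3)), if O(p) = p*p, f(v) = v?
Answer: 55109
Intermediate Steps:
O(p) = p**2
190*290 + O(f(3)) = 190*290 + 3**2 = 55100 + 9 = 55109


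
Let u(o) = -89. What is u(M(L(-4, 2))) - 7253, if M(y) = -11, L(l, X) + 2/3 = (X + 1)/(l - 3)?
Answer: -7342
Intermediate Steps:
L(l, X) = -2/3 + (1 + X)/(-3 + l) (L(l, X) = -2/3 + (X + 1)/(l - 3) = -2/3 + (1 + X)/(-3 + l))
u(M(L(-4, 2))) - 7253 = -89 - 7253 = -7342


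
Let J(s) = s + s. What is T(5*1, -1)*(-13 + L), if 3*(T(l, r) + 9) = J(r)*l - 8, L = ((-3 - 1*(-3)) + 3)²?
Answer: 60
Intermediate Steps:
J(s) = 2*s
L = 9 (L = ((-3 + 3) + 3)² = (0 + 3)² = 3² = 9)
T(l, r) = -35/3 + 2*l*r/3 (T(l, r) = -9 + ((2*r)*l - 8)/3 = -9 + (2*l*r - 8)/3 = -9 + (-8 + 2*l*r)/3 = -9 + (-8/3 + 2*l*r/3) = -35/3 + 2*l*r/3)
T(5*1, -1)*(-13 + L) = (-35/3 + (⅔)*(5*1)*(-1))*(-13 + 9) = (-35/3 + (⅔)*5*(-1))*(-4) = (-35/3 - 10/3)*(-4) = -15*(-4) = 60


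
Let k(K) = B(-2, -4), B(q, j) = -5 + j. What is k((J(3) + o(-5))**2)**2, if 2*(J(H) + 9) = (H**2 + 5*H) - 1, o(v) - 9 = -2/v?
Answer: 81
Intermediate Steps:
o(v) = 9 - 2/v
J(H) = -19/2 + H**2/2 + 5*H/2 (J(H) = -9 + ((H**2 + 5*H) - 1)/2 = -9 + (-1 + H**2 + 5*H)/2 = -9 + (-1/2 + H**2/2 + 5*H/2) = -19/2 + H**2/2 + 5*H/2)
k(K) = -9 (k(K) = -5 - 4 = -9)
k((J(3) + o(-5))**2)**2 = (-9)**2 = 81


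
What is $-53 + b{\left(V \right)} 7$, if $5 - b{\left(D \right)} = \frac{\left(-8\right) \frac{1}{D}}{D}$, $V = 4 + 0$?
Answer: $- \frac{29}{2} \approx -14.5$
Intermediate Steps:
$V = 4$
$b{\left(D \right)} = 5 + \frac{8}{D^{2}}$ ($b{\left(D \right)} = 5 - \frac{\left(-8\right) \frac{1}{D}}{D} = 5 - - \frac{8}{D^{2}} = 5 + \frac{8}{D^{2}}$)
$-53 + b{\left(V \right)} 7 = -53 + \left(5 + \frac{8}{16}\right) 7 = -53 + \left(5 + 8 \cdot \frac{1}{16}\right) 7 = -53 + \left(5 + \frac{1}{2}\right) 7 = -53 + \frac{11}{2} \cdot 7 = -53 + \frac{77}{2} = - \frac{29}{2}$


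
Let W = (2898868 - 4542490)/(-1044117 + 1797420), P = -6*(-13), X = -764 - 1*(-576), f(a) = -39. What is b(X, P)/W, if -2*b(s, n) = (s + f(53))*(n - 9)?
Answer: -3932994963/1095748 ≈ -3589.3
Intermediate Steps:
X = -188 (X = -764 + 576 = -188)
P = 78
b(s, n) = -(-39 + s)*(-9 + n)/2 (b(s, n) = -(s - 39)*(n - 9)/2 = -(-39 + s)*(-9 + n)/2)
W = -547874/251101 (W = -1643622/753303 = -1643622*1/753303 = -547874/251101 ≈ -2.1819)
b(X, P)/W = (-351/2 + (9/2)*(-188) + (39/2)*78 - ½*78*(-188))/(-547874/251101) = (-351/2 - 846 + 1521 + 7332)*(-251101/547874) = (15663/2)*(-251101/547874) = -3932994963/1095748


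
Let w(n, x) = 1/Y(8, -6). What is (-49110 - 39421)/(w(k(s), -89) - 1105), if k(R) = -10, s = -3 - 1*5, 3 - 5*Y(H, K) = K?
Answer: 796779/9940 ≈ 80.159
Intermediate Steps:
Y(H, K) = ⅗ - K/5
s = -8 (s = -3 - 5 = -8)
w(n, x) = 5/9 (w(n, x) = 1/(⅗ - ⅕*(-6)) = 1/(⅗ + 6/5) = 1/(9/5) = 5/9)
(-49110 - 39421)/(w(k(s), -89) - 1105) = (-49110 - 39421)/(5/9 - 1105) = -88531/(-9940/9) = -88531*(-9/9940) = 796779/9940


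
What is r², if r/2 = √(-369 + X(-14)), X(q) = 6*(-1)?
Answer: -1500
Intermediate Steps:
X(q) = -6
r = 10*I*√15 (r = 2*√(-369 - 6) = 2*√(-375) = 2*(5*I*√15) = 10*I*√15 ≈ 38.73*I)
r² = (10*I*√15)² = -1500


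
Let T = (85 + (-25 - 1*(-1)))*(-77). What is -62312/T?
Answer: 62312/4697 ≈ 13.266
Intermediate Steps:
T = -4697 (T = (85 + (-25 + 1))*(-77) = (85 - 24)*(-77) = 61*(-77) = -4697)
-62312/T = -62312/(-4697) = -62312*(-1/4697) = 62312/4697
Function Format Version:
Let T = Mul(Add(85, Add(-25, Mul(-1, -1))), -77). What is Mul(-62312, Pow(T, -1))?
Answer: Rational(62312, 4697) ≈ 13.266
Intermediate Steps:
T = -4697 (T = Mul(Add(85, Add(-25, 1)), -77) = Mul(Add(85, -24), -77) = Mul(61, -77) = -4697)
Mul(-62312, Pow(T, -1)) = Mul(-62312, Pow(-4697, -1)) = Mul(-62312, Rational(-1, 4697)) = Rational(62312, 4697)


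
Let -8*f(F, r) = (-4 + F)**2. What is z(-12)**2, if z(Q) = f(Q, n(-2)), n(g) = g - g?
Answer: 1024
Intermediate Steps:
n(g) = 0
f(F, r) = -(-4 + F)**2/8
z(Q) = -(-4 + Q)**2/8
z(-12)**2 = (-(-4 - 12)**2/8)**2 = (-1/8*(-16)**2)**2 = (-1/8*256)**2 = (-32)**2 = 1024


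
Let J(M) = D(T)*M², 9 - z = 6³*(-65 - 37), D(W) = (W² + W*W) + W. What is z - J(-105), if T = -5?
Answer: -474084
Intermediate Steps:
D(W) = W + 2*W² (D(W) = (W² + W²) + W = 2*W² + W = W + 2*W²)
z = 22041 (z = 9 - 6³*(-65 - 37) = 9 - 216*(-102) = 9 - 1*(-22032) = 9 + 22032 = 22041)
J(M) = 45*M² (J(M) = (-5*(1 + 2*(-5)))*M² = (-5*(1 - 10))*M² = (-5*(-9))*M² = 45*M²)
z - J(-105) = 22041 - 45*(-105)² = 22041 - 45*11025 = 22041 - 1*496125 = 22041 - 496125 = -474084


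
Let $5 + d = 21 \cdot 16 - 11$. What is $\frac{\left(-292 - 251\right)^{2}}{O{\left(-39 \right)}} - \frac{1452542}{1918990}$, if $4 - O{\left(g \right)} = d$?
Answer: $- \frac{283135642891}{303200420} \approx -933.82$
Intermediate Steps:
$d = 320$ ($d = -5 + \left(21 \cdot 16 - 11\right) = -5 + \left(336 - 11\right) = -5 + 325 = 320$)
$O{\left(g \right)} = -316$ ($O{\left(g \right)} = 4 - 320 = -316$)
$\frac{\left(-292 - 251\right)^{2}}{O{\left(-39 \right)}} - \frac{1452542}{1918990} = \frac{\left(-292 - 251\right)^{2}}{-316} - \frac{1452542}{1918990} = \left(-543\right)^{2} \left(- \frac{1}{316}\right) - \frac{726271}{959495} = 294849 \left(- \frac{1}{316}\right) - \frac{726271}{959495} = - \frac{294849}{316} - \frac{726271}{959495} = - \frac{283135642891}{303200420}$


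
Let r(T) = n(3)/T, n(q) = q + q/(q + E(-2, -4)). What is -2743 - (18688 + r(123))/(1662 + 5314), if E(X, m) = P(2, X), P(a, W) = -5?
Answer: -1570616193/572032 ≈ -2745.7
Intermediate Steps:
E(X, m) = -5
n(q) = q + q/(-5 + q) (n(q) = q + q/(q - 5) = q + q/(-5 + q))
r(T) = 3/(2*T) (r(T) = (3*(-4 + 3)/(-5 + 3))/T = (3*(-1)/(-2))/T = (3*(-½)*(-1))/T = 3/(2*T))
-2743 - (18688 + r(123))/(1662 + 5314) = -2743 - (18688 + (3/2)/123)/(1662 + 5314) = -2743 - (18688 + (3/2)*(1/123))/6976 = -2743 - (18688 + 1/82)/6976 = -2743 - 1532417/(82*6976) = -2743 - 1*1532417/572032 = -2743 - 1532417/572032 = -1570616193/572032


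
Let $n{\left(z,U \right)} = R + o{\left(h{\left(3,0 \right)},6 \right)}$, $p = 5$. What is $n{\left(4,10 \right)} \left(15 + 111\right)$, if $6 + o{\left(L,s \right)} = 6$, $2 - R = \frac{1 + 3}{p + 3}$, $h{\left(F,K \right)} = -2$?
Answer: $189$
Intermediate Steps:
$R = \frac{3}{2}$ ($R = 2 - \frac{1 + 3}{5 + 3} = 2 - \frac{4}{8} = 2 - 4 \cdot \frac{1}{8} = 2 - \frac{1}{2} = \frac{3}{2} \approx 1.5$)
$o{\left(L,s \right)} = 0$ ($o{\left(L,s \right)} = -6 + 6 = 0$)
$n{\left(z,U \right)} = \frac{3}{2}$ ($n{\left(z,U \right)} = \frac{3}{2} + 0 = \frac{3}{2}$)
$n{\left(4,10 \right)} \left(15 + 111\right) = \frac{3 \left(15 + 111\right)}{2} = \frac{3}{2} \cdot 126 = 189$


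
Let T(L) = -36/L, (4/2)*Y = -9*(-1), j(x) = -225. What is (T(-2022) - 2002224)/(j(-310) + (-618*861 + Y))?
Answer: 449832988/119594223 ≈ 3.7613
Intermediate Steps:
Y = 9/2 (Y = (-9*(-1))/2 = (½)*9 = 9/2 ≈ 4.5000)
(T(-2022) - 2002224)/(j(-310) + (-618*861 + Y)) = (-36/(-2022) - 2002224)/(-225 + (-618*861 + 9/2)) = (-36*(-1/2022) - 2002224)/(-225 + (-532098 + 9/2)) = (6/337 - 2002224)/(-225 - 1064187/2) = -674749482/(337*(-1064637/2)) = -674749482/337*(-2/1064637) = 449832988/119594223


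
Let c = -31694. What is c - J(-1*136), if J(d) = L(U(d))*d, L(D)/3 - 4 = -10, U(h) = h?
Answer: -34142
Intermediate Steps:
L(D) = -18 (L(D) = 12 + 3*(-10) = 12 - 30 = -18)
J(d) = -18*d
c - J(-1*136) = -31694 - (-18)*(-1*136) = -31694 - (-18)*(-136) = -31694 - 1*2448 = -31694 - 2448 = -34142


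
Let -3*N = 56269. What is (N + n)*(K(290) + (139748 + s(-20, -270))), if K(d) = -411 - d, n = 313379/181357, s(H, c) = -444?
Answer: -42857042584736/16487 ≈ -2.5994e+9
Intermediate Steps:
N = -56269/3 (N = -⅓*56269 = -56269/3 ≈ -18756.)
n = 28489/16487 (n = 313379*(1/181357) = 28489/16487 ≈ 1.7280)
(N + n)*(K(290) + (139748 + s(-20, -270))) = (-56269/3 + 28489/16487)*((-411 - 1*290) + (139748 - 444)) = -927621536*((-411 - 290) + 139304)/49461 = -927621536*(-701 + 139304)/49461 = -927621536/49461*138603 = -42857042584736/16487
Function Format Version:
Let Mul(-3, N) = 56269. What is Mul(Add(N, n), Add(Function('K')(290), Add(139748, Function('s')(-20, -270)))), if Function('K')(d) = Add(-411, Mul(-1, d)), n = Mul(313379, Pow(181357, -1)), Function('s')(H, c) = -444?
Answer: Rational(-42857042584736, 16487) ≈ -2.5994e+9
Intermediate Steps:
N = Rational(-56269, 3) (N = Mul(Rational(-1, 3), 56269) = Rational(-56269, 3) ≈ -18756.)
n = Rational(28489, 16487) (n = Mul(313379, Rational(1, 181357)) = Rational(28489, 16487) ≈ 1.7280)
Mul(Add(N, n), Add(Function('K')(290), Add(139748, Function('s')(-20, -270)))) = Mul(Add(Rational(-56269, 3), Rational(28489, 16487)), Add(Add(-411, Mul(-1, 290)), Add(139748, -444))) = Mul(Rational(-927621536, 49461), Add(Add(-411, -290), 139304)) = Mul(Rational(-927621536, 49461), Add(-701, 139304)) = Mul(Rational(-927621536, 49461), 138603) = Rational(-42857042584736, 16487)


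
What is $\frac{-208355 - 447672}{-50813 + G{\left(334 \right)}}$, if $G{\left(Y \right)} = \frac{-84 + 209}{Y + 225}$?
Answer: $\frac{366719093}{28404342} \approx 12.911$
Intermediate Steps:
$G{\left(Y \right)} = \frac{125}{225 + Y}$
$\frac{-208355 - 447672}{-50813 + G{\left(334 \right)}} = \frac{-208355 - 447672}{-50813 + \frac{125}{225 + 334}} = - \frac{656027}{-50813 + \frac{125}{559}} = - \frac{656027}{- \frac{28404342}{559}} = \left(-656027\right) \left(- \frac{559}{28404342}\right) = \frac{366719093}{28404342}$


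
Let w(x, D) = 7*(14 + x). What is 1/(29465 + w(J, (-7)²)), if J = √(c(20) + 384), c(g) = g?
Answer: 29563/873951173 - 14*√101/873951173 ≈ 3.3666e-5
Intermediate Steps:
J = 2*√101 (J = √(20 + 384) = √404 = 2*√101 ≈ 20.100)
w(x, D) = 98 + 7*x
1/(29465 + w(J, (-7)²)) = 1/(29465 + (98 + 7*(2*√101))) = 1/(29465 + (98 + 14*√101)) = 1/(29563 + 14*√101)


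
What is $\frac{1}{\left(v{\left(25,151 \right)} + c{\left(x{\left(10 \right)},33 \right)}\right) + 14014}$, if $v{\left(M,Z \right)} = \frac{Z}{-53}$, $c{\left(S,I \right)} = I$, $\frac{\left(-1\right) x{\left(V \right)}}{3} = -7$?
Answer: $\frac{53}{744340} \approx 7.1204 \cdot 10^{-5}$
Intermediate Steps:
$x{\left(V \right)} = 21$ ($x{\left(V \right)} = \left(-3\right) \left(-7\right) = 21$)
$v{\left(M,Z \right)} = - \frac{Z}{53}$ ($v{\left(M,Z \right)} = Z \left(- \frac{1}{53}\right) = - \frac{Z}{53}$)
$\frac{1}{\left(v{\left(25,151 \right)} + c{\left(x{\left(10 \right)},33 \right)}\right) + 14014} = \frac{1}{\left(\left(- \frac{1}{53}\right) 151 + 33\right) + 14014} = \frac{1}{\left(- \frac{151}{53} + 33\right) + 14014} = \frac{1}{\frac{1598}{53} + 14014} = \frac{1}{\frac{744340}{53}} = \frac{53}{744340}$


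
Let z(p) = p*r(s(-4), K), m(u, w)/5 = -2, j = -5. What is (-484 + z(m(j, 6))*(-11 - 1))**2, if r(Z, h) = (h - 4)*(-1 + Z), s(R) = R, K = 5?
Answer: 1175056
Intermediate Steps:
m(u, w) = -10 (m(u, w) = 5*(-2) = -10)
r(Z, h) = (-1 + Z)*(-4 + h) (r(Z, h) = (-4 + h)*(-1 + Z) = (-1 + Z)*(-4 + h))
z(p) = -5*p (z(p) = p*(4 - 1*5 - 4*(-4) - 4*5) = p*(4 - 5 + 16 - 20) = p*(-5) = -5*p)
(-484 + z(m(j, 6))*(-11 - 1))**2 = (-484 + (-5*(-10))*(-11 - 1))**2 = (-484 + 50*(-12))**2 = (-484 - 600)**2 = (-1084)**2 = 1175056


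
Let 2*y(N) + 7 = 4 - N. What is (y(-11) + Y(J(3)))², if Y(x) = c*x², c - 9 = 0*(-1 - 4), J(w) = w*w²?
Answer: 43099225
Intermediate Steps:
y(N) = -3/2 - N/2 (y(N) = -7/2 + (4 - N)/2 = -7/2 + (2 - N/2) = -3/2 - N/2)
J(w) = w³
c = 9 (c = 9 + 0*(-1 - 4) = 9 + 0*(-5) = 9 + 0 = 9)
Y(x) = 9*x²
(y(-11) + Y(J(3)))² = ((-3/2 - ½*(-11)) + 9*(3³)²)² = ((-3/2 + 11/2) + 9*27²)² = (4 + 9*729)² = (4 + 6561)² = 6565² = 43099225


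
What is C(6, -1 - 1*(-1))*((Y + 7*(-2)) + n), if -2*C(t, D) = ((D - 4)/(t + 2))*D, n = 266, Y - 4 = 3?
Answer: 0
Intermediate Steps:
Y = 7 (Y = 4 + 3 = 7)
C(t, D) = -D*(-4 + D)/(2*(2 + t)) (C(t, D) = -(D - 4)/(t + 2)*D/2 = -(-4 + D)/(2 + t)*D/2 = -D*(-4 + D)/(2*(2 + t)))
C(6, -1 - 1*(-1))*((Y + 7*(-2)) + n) = ((-1 - 1*(-1))*(4 - (-1 - 1*(-1)))/(2*(2 + 6)))*((7 + 7*(-2)) + 266) = ((½)*(-1 + 1)*(4 - (-1 + 1))/8)*((7 - 14) + 266) = ((½)*0*(⅛)*(4 - 1*0))*(-7 + 266) = ((½)*0*(⅛)*(4 + 0))*259 = ((½)*0*(⅛)*4)*259 = 0*259 = 0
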